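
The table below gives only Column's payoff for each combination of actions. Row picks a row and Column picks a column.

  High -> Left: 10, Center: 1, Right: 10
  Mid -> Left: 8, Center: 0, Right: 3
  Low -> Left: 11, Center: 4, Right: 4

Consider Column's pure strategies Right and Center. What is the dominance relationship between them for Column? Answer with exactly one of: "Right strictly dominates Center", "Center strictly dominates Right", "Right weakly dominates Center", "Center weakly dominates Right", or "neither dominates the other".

Compare Right to Center across each choice by Row: High: 10>1, Mid: 3>0, Low: 4=4.
Right is at least as good everywhere and strictly better somewhere (tied only at Low), so Right weakly but not strictly dominates Center.

Right weakly dominates Center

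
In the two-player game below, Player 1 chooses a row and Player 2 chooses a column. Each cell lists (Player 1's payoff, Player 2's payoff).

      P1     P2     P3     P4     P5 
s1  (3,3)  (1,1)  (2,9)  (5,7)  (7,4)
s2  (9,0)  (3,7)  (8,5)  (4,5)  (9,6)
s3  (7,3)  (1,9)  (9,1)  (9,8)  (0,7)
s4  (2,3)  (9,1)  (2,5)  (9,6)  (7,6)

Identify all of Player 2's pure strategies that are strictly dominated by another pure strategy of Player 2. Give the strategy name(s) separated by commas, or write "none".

P1 is strictly dominated by P4 (s1: 7>3, s2: 5>0, s3: 8>3, s4: 6>3).
P2 is not dominated — it holds its own against P1 at s2 (7>0); P3 at s2 (7>5); P4 at s2 (7>5); P5 at s2 (7>6).
P3 is not dominated — it holds its own against P1 at s1 (9>3); P2 at s1 (9>1); P4 at s1 (9>7); P5 at s1 (9>4).
P4: no other strategy beats it everywhere (P1 at s1 (7>3); P2 at s1 (7>1); P3 at s2 (5=5); P5 at s1 (7>4)).
Nothing dominates P5: P1 at s1 (4>3); P2 at s1 (4>1); P3 at s2 (6>5); P4 at s2 (6>5).

P1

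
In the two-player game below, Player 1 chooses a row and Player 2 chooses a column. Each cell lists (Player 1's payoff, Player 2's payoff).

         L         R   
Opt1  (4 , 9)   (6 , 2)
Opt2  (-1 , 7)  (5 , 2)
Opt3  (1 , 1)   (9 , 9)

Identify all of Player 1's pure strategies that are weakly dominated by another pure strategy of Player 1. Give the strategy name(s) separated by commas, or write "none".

Opt1 is not dominated — it holds its own against Opt2 at L (4>-1); Opt3 at L (4>1).
Opt2: dominated, since Opt1 does at least as well everywhere (L: 4>-1, R: 6>5).
Opt3: no other strategy beats it everywhere (Opt1 at R (9>6); Opt2 at L (1>-1)).

Opt2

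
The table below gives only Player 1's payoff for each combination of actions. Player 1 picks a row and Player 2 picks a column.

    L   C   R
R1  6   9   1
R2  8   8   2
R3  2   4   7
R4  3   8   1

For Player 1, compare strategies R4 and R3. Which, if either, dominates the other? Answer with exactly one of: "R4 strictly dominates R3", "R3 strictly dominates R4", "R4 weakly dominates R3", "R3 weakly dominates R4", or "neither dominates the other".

R4's payoffs vs R3's, by Player 2's action — L: 3>2, C: 8>4, R: 1<7.
R4 does better at L, C but worse at R; neither strategy dominates the other.

neither dominates the other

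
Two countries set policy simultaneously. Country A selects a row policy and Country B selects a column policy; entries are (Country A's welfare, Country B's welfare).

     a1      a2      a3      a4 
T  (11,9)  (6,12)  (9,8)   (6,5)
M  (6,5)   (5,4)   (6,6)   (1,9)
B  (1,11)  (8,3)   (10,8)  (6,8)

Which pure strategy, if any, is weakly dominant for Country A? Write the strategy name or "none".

T fails to dominate B at a2 (6<8).
M fails to dominate T at a1 (6<11).
B fails to dominate T at a1 (1<11).
No single strategy dominates all the others.

none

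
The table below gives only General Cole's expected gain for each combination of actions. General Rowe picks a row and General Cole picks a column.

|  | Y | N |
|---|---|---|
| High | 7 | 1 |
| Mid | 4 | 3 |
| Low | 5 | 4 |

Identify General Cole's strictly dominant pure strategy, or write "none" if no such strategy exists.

Y vs N: High: 7>1, Mid: 4>3, Low: 5>4.
Y strictly beats every other strategy against every opponent action, so it is strictly dominant.

Y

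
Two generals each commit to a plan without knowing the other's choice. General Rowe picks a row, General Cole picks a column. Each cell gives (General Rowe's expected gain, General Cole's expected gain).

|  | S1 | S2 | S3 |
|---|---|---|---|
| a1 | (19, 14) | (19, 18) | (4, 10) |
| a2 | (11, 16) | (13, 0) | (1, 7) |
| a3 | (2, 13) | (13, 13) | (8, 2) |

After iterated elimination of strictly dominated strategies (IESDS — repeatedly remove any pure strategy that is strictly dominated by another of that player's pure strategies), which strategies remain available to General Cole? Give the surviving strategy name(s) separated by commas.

Row a2 is eliminated: a1 beats it against every remaining column (S1: 19>11, S2: 19>13, S3: 4>1).
For General Cole, S1 strictly dominates S3 on the remaining rows (a1: 14>10, a3: 13>2); eliminate S3.
Row a3 is eliminated: a1 beats it against every remaining column (S1: 19>2, S2: 19>13).
General Cole's strategy S1 is strictly dominated by S2 (a1: 18>14) and is removed.
Among the remaining strategies, none is strictly dominated by another pure strategy of the same player, so the elimination stops.
Surviving strategies — General Rowe: {a1}; General Cole: {S2}.

S2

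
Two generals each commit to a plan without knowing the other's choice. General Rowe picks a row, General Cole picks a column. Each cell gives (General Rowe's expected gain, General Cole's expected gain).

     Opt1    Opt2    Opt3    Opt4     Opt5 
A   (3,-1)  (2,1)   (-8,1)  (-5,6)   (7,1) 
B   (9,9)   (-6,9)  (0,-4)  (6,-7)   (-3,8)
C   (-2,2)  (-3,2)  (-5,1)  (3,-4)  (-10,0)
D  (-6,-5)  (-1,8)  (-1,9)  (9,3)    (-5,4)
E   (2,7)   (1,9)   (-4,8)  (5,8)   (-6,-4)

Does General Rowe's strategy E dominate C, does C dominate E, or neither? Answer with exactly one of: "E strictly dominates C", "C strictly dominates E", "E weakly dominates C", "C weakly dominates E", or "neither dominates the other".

Compare E to C across every action of General Cole: Opt1: 2>-2, Opt2: 1>-3, Opt3: -4>-5, Opt4: 5>3, Opt5: -6>-10.
Every comparison favours E, so E strictly dominates C.

E strictly dominates C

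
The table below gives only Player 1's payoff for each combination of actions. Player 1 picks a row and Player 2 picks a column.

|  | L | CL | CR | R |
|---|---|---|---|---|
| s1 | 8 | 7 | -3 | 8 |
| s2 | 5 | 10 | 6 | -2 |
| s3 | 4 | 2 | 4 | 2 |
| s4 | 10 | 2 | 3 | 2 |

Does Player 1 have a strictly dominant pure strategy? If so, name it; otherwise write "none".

s1 fails to dominate s2 at CL (7<10).
s2 fails to dominate s1 at L (5<8).
s3 fails to dominate s1 at L (4<8).
s4 fails to dominate s1 at CL (2<7).
No single strategy dominates all the others.

none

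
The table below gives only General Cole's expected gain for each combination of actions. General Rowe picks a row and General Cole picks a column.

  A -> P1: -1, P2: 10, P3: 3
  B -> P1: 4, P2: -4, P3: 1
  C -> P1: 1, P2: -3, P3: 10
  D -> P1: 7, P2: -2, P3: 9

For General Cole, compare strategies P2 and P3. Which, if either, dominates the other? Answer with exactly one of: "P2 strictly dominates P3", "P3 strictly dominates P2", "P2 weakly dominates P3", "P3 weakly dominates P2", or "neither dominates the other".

neither dominates the other

Compare P2 to P3 across each choice by General Rowe: A: 10>3, B: -4<1, C: -3<10, D: -2<9.
P2 does better at A but worse at B, C, D; neither strategy dominates the other.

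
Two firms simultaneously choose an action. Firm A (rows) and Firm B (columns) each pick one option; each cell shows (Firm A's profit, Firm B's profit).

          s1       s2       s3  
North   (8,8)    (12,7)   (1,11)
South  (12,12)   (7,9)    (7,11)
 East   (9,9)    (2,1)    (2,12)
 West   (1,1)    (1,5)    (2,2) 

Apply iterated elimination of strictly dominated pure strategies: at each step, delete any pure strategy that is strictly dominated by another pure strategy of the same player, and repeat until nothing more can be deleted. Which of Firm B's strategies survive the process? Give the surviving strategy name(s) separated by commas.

s1

For Firm A, South strictly dominates East on the remaining columns (s1: 12>9, s2: 7>2, s3: 7>2); eliminate East.
For Firm A, South strictly dominates West on the remaining columns (s1: 12>1, s2: 7>1, s3: 7>2); eliminate West.
For Firm B, s1 strictly dominates s2 on the remaining rows (North: 8>7, South: 12>9); eliminate s2.
Firm A's strategy North is strictly dominated by South (s1: 12>8, s3: 7>1) and is removed.
For Firm B, s1 strictly dominates s3 on the remaining rows (South: 12>11); eliminate s3.
Among the remaining strategies, none is strictly dominated by another pure strategy of the same player, so the elimination stops.
Surviving strategies — Firm A: {South}; Firm B: {s1}.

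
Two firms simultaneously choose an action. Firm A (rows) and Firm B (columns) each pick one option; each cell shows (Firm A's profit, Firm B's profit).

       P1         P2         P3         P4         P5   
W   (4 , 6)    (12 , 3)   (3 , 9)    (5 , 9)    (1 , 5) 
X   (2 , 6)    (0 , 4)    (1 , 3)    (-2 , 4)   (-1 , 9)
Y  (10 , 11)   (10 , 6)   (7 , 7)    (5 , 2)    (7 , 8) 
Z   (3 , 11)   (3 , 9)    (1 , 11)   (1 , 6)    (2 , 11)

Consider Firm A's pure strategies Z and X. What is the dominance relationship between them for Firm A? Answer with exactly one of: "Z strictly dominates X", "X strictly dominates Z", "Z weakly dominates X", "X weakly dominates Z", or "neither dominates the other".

Z's payoffs vs X's, by Firm B's action — P1: 3>2, P2: 3>0, P3: 1=1, P4: 1>-2, P5: 2>-1.
Z is at least as good everywhere and strictly better somewhere (tied only at P3), so Z weakly but not strictly dominates X.

Z weakly dominates X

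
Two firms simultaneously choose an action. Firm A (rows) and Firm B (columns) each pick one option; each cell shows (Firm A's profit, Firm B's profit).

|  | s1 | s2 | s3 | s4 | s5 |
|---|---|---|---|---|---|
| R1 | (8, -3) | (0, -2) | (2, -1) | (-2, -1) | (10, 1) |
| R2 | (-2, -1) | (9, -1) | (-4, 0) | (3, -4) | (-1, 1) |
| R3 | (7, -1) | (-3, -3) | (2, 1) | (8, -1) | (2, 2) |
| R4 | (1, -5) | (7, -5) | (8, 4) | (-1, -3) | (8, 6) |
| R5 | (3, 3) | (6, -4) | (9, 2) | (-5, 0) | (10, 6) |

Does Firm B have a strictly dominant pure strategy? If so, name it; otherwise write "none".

s5 vs s1: R1: 1>-3, R2: 1>-1, R3: 2>-1, R4: 6>-5, R5: 6>3.
s5 vs s2: R1: 1>-2, R2: 1>-1, R3: 2>-3, R4: 6>-5, R5: 6>-4.
s5 vs s3: R1: 1>-1, R2: 1>0, R3: 2>1, R4: 6>4, R5: 6>2.
s5 vs s4: R1: 1>-1, R2: 1>-4, R3: 2>-1, R4: 6>-3, R5: 6>0.
s5 strictly beats every other strategy against every opponent action, so it is strictly dominant.

s5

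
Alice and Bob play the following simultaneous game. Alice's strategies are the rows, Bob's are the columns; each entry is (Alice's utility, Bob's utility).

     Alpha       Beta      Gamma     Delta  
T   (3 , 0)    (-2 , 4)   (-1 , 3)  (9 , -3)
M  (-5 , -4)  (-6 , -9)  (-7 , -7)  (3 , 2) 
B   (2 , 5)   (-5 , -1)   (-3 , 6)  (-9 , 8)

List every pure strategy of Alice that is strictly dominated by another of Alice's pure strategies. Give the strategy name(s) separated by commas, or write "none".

T is not dominated — it holds its own against M at Alpha (3>-5); B at Alpha (3>2).
M is strictly dominated by T (Alpha: 3>-5, Beta: -2>-6, Gamma: -1>-7, Delta: 9>3).
B: dominated, since T does at least as well everywhere (Alpha: 3>2, Beta: -2>-5, Gamma: -1>-3, Delta: 9>-9).

M, B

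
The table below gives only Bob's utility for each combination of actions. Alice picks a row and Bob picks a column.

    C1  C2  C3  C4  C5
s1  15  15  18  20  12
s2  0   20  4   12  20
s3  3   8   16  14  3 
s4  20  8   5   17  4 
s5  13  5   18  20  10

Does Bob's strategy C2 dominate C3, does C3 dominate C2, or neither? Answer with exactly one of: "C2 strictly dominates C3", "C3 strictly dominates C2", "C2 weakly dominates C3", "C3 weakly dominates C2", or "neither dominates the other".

C2's payoffs vs C3's, by Alice's action — s1: 15<18, s2: 20>4, s3: 8<16, s4: 8>5, s5: 5<18.
C2 does better at s2, s4 but worse at s1, s3, s5; neither strategy dominates the other.

neither dominates the other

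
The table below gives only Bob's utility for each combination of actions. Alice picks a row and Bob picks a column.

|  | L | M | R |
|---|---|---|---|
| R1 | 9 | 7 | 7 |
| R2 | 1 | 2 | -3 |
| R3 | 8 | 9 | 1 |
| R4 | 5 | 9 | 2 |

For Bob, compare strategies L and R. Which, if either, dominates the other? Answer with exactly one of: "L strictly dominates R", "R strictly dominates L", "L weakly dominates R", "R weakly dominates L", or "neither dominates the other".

L strictly dominates R

Compare L to R across each choice by Alice: R1: 9>7, R2: 1>-3, R3: 8>1, R4: 5>2.
Every comparison favours L, so L strictly dominates R.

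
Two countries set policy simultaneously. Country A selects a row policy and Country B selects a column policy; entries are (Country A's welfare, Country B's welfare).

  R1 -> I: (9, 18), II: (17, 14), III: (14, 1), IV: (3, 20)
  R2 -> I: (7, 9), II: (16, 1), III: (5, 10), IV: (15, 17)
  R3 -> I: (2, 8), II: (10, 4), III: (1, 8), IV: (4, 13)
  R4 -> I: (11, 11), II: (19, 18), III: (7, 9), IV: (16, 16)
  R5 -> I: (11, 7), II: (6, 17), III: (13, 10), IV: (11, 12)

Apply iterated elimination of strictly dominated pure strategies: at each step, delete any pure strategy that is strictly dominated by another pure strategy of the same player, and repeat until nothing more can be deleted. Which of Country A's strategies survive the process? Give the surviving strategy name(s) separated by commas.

Row R2 is eliminated: R4 beats it against every remaining column (I: 11>7, II: 19>16, III: 7>5, IV: 16>15).
Country A's strategy R3 is strictly dominated by R4 (I: 11>2, II: 19>10, III: 7>1, IV: 16>4) and is removed.
For Country B, IV strictly dominates I on the remaining rows (R1: 20>18, R4: 16>11, R5: 12>7); eliminate I.
Column III is eliminated: II beats it against every remaining row (R1: 14>1, R4: 18>9, R5: 17>10).
Row R1 is eliminated: R4 beats it against every remaining column (II: 19>17, IV: 16>3).
For Country A, R4 strictly dominates R5 on the remaining columns (II: 19>6, IV: 16>11); eliminate R5.
Column IV is eliminated: II beats it against every remaining row (R4: 18>16).
Among the remaining strategies, none is strictly dominated by another pure strategy of the same player, so the elimination stops.
Surviving strategies — Country A: {R4}; Country B: {II}.

R4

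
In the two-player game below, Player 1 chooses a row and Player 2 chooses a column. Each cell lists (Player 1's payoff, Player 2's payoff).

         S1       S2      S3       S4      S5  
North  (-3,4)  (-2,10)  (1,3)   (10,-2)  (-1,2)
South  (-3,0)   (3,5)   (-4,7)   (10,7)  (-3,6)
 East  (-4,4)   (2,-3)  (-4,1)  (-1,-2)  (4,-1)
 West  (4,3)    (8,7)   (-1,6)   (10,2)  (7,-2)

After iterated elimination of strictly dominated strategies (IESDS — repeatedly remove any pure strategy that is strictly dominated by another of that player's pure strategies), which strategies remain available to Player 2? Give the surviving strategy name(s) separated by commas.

Row East is eliminated: West beats it against every remaining column (S1: 4>-4, S2: 8>2, S3: -1>-4, S4: 10>-1, S5: 7>4).
Column S1 is eliminated: S2 beats it against every remaining row (North: 10>4, South: 5>0, West: 7>3).
For Player 2, S3 strictly dominates S5 on the remaining rows (North: 3>2, South: 7>6, West: 6>-2); eliminate S5.
Among the remaining strategies, none is strictly dominated by another pure strategy of the same player, so the elimination stops.
Surviving strategies — Player 1: {North, South, West}; Player 2: {S2, S3, S4}.

S2, S3, S4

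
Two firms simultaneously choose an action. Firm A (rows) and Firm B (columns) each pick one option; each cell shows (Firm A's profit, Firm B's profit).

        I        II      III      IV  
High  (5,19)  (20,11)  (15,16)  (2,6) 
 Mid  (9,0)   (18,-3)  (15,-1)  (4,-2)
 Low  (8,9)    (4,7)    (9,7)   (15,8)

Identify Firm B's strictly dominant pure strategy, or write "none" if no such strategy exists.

I

I vs II: High: 19>11, Mid: 0>-3, Low: 9>7.
I vs III: High: 19>16, Mid: 0>-1, Low: 9>7.
I vs IV: High: 19>6, Mid: 0>-2, Low: 9>8.
I strictly beats every other strategy against every opponent action, so it is strictly dominant.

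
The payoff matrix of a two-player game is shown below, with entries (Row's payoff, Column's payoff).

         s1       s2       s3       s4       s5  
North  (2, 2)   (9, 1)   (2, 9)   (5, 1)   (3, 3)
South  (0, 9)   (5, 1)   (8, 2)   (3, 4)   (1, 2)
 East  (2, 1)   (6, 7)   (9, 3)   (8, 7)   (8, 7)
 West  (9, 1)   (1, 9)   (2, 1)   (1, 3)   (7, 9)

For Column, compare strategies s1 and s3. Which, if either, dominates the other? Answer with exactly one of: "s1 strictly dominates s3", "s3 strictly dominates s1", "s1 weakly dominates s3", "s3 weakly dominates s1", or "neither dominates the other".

neither dominates the other

s1's payoffs vs s3's, by Row's action — North: 2<9, South: 9>2, East: 1<3, West: 1=1.
s1 does better at South but worse at North, East; neither strategy dominates the other.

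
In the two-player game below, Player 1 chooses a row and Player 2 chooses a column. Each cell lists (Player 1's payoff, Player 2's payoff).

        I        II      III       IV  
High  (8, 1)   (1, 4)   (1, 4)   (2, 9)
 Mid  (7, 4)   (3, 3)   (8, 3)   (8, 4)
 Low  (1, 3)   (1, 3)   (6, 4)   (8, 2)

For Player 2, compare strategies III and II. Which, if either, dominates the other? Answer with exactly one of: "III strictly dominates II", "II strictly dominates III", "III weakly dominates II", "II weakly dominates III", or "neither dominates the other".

Compare III to II across each opponent action: High: 4=4, Mid: 3=3, Low: 4>3.
III is at least as good everywhere and strictly better somewhere (tied only at High, Mid), so III weakly but not strictly dominates II.

III weakly dominates II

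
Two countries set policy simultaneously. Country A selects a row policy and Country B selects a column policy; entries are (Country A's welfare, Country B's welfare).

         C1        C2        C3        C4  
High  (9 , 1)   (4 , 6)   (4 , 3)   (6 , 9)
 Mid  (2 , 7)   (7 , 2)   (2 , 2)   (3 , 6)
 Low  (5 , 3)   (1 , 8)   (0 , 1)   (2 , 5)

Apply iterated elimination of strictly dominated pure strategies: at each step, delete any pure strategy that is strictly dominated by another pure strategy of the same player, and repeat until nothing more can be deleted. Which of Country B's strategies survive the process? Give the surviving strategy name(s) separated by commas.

C4

For Country A, High strictly dominates Low on the remaining columns (C1: 9>5, C2: 4>1, C3: 4>0, C4: 6>2); eliminate Low.
Column C2 is eliminated: C4 beats it against every remaining row (High: 9>6, Mid: 6>2).
For Country A, High strictly dominates Mid on the remaining columns (C1: 9>2, C3: 4>2, C4: 6>3); eliminate Mid.
Country B's strategy C1 is strictly dominated by C3 (High: 3>1) and is removed.
For Country B, C4 strictly dominates C3 on the remaining rows (High: 9>3); eliminate C3.
Among the remaining strategies, none is strictly dominated by another pure strategy of the same player, so the elimination stops.
Surviving strategies — Country A: {High}; Country B: {C4}.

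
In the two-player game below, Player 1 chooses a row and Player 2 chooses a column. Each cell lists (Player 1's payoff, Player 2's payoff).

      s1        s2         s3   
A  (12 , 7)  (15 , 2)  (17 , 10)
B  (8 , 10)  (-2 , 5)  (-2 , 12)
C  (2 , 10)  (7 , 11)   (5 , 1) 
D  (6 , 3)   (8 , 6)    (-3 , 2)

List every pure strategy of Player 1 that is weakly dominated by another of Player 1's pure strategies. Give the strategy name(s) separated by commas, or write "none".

Nothing dominates A: B at s1 (12>8); C at s1 (12>2); D at s1 (12>6).
A weakly dominates B — s1: 12>8, s2: 15>-2, s3: 17>-2.
C: dominated, since A does at least as well everywhere (s1: 12>2, s2: 15>7, s3: 17>5).
A weakly dominates D — s1: 12>6, s2: 15>8, s3: 17>-3.

B, C, D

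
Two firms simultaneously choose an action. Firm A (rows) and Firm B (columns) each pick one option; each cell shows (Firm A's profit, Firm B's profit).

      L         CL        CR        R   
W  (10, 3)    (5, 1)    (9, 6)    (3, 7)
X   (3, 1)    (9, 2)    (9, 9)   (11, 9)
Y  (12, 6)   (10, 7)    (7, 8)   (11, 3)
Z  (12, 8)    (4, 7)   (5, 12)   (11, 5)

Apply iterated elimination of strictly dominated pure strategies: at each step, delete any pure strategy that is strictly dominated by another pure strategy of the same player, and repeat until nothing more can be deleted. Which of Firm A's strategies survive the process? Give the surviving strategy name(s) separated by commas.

For Firm B, CR strictly dominates L on the remaining rows (W: 6>3, X: 9>1, Y: 8>6, Z: 12>8); eliminate L.
For Firm B, CR strictly dominates CL on the remaining rows (W: 6>1, X: 9>2, Y: 8>7, Z: 12>7); eliminate CL.
Among the remaining strategies, none is strictly dominated by another pure strategy of the same player, so the elimination stops.
Surviving strategies — Firm A: {W, X, Y, Z}; Firm B: {CR, R}.

W, X, Y, Z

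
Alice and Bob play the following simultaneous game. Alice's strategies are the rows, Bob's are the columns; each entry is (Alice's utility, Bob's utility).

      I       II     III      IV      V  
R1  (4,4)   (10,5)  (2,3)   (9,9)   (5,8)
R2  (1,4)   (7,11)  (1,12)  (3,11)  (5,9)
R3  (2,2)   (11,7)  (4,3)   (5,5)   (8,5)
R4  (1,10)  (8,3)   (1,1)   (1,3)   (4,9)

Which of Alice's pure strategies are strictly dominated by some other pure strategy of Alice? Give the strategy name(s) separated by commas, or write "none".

R2, R4

Nothing dominates R1: R2 at I (4>1); R3 at I (4>2); R4 at I (4>1).
R2 is strictly dominated by R3 (I: 2>1, II: 11>7, III: 4>1, IV: 5>3, V: 8>5).
R3 is not dominated — it holds its own against R1 at II (11>10); R2 at I (2>1); R4 at I (2>1).
R1 strictly dominates R4 — I: 4>1, II: 10>8, III: 2>1, IV: 9>1, V: 5>4.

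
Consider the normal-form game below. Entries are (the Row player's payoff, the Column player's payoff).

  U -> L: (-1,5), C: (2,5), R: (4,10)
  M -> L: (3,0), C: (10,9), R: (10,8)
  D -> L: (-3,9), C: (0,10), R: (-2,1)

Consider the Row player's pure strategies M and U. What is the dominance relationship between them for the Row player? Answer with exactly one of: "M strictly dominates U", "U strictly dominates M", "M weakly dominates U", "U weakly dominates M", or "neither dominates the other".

M strictly dominates U

Compare M to U across each choice by the Column player: L: 3>-1, C: 10>2, R: 10>4.
Every comparison favours M, so M strictly dominates U.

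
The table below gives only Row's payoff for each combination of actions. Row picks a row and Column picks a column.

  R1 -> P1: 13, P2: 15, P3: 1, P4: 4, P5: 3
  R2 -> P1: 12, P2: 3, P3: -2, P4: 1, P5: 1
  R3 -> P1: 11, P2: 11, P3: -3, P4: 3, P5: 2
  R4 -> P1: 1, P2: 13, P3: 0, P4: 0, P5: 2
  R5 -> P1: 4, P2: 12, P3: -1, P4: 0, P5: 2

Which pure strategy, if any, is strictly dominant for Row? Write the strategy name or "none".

R1 vs R2: P1: 13>12, P2: 15>3, P3: 1>-2, P4: 4>1, P5: 3>1.
R1 vs R3: P1: 13>11, P2: 15>11, P3: 1>-3, P4: 4>3, P5: 3>2.
R1 vs R4: P1: 13>1, P2: 15>13, P3: 1>0, P4: 4>0, P5: 3>2.
R1 vs R5: P1: 13>4, P2: 15>12, P3: 1>-1, P4: 4>0, P5: 3>2.
R1 strictly beats every other strategy against every opponent action, so it is strictly dominant.

R1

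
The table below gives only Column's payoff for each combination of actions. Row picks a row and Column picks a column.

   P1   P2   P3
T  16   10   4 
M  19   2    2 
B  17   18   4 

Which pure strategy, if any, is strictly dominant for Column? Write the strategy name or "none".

none

P1 fails to dominate P2 at B (17<18).
P2 fails to dominate P1 at T (10<16).
P3 fails to dominate P1 at T (4<16).
No single strategy dominates all the others.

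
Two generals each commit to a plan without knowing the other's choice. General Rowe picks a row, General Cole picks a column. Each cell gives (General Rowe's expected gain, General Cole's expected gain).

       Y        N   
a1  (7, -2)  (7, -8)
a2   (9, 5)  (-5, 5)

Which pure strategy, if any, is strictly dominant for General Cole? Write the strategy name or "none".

Y fails to dominate N at a2 (5=5).
N fails to dominate Y at a1 (-8<-2).
No single strategy dominates all the others.

none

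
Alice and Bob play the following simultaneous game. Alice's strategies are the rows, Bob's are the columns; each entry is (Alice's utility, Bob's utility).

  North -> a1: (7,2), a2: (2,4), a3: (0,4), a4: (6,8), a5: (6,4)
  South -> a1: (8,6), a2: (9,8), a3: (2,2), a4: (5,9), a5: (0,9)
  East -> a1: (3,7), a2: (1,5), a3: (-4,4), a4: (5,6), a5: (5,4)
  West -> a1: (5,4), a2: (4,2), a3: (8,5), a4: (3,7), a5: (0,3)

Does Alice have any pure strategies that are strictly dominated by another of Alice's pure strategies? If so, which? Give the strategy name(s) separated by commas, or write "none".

Nothing dominates North: South at a4 (6>5); East at a1 (7>3); West at a1 (7>5).
Nothing dominates South: North at a1 (8>7); East at a1 (8>3); West at a1 (8>5).
North strictly dominates East — a1: 7>3, a2: 2>1, a3: 0>-4, a4: 6>5, a5: 6>5.
Nothing dominates West: North at a2 (4>2); South at a3 (8>2); East at a1 (5>3).

East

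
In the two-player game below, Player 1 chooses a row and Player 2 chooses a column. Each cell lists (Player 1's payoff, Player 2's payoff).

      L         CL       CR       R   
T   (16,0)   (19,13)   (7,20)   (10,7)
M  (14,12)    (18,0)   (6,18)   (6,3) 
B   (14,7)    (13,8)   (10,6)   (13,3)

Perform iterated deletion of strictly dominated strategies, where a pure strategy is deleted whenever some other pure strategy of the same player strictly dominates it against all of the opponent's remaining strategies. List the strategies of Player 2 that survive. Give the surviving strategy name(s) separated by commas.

CL, CR

Player 1's strategy M is strictly dominated by T (L: 16>14, CL: 19>18, CR: 7>6, R: 10>6) and is removed.
Column L is eliminated: CL beats it against every remaining row (T: 13>0, B: 8>7).
For Player 2, CL strictly dominates R on the remaining rows (T: 13>7, B: 8>3); eliminate R.
Among the remaining strategies, none is strictly dominated by another pure strategy of the same player, so the elimination stops.
Surviving strategies — Player 1: {T, B}; Player 2: {CL, CR}.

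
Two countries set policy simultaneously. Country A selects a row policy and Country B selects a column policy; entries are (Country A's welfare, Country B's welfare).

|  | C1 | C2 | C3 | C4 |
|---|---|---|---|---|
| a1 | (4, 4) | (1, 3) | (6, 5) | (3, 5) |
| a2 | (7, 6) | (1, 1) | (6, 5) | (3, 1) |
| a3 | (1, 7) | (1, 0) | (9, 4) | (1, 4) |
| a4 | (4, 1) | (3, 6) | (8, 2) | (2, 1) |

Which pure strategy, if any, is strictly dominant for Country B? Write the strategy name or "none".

none

C1 fails to dominate C2 at a4 (1<6).
C2 fails to dominate C1 at a1 (3<4).
C3 fails to dominate C1 at a2 (5<6).
C4 fails to dominate C1 at a2 (1<6).
No single strategy dominates all the others.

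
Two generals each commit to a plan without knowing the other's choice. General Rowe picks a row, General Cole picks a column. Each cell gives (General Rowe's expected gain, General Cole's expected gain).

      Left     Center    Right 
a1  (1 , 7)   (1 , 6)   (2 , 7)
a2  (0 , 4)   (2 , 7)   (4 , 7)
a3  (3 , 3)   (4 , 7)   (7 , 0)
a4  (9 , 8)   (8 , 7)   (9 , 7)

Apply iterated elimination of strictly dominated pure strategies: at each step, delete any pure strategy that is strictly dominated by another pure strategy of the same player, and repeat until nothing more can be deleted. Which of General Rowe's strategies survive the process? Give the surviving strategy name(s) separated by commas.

General Rowe's strategy a1 is strictly dominated by a3 (Left: 3>1, Center: 4>1, Right: 7>2) and is removed.
General Rowe's strategy a2 is strictly dominated by a3 (Left: 3>0, Center: 4>2, Right: 7>4) and is removed.
Row a3 is eliminated: a4 beats it against every remaining column (Left: 9>3, Center: 8>4, Right: 9>7).
General Cole's strategy Center is strictly dominated by Left (a4: 8>7) and is removed.
General Cole's strategy Right is strictly dominated by Left (a4: 8>7) and is removed.
Among the remaining strategies, none is strictly dominated by another pure strategy of the same player, so the elimination stops.
Surviving strategies — General Rowe: {a4}; General Cole: {Left}.

a4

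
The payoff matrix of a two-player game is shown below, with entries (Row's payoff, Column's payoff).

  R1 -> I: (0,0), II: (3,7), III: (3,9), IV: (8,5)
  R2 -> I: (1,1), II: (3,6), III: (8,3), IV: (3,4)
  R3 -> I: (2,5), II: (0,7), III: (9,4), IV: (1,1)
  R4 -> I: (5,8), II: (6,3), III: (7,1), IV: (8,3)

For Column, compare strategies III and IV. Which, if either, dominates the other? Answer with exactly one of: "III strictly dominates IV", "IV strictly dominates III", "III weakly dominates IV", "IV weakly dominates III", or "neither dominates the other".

neither dominates the other

Compare III to IV across each choice by Row: R1: 9>5, R2: 3<4, R3: 4>1, R4: 1<3.
III does better at R1, R3 but worse at R2, R4; neither strategy dominates the other.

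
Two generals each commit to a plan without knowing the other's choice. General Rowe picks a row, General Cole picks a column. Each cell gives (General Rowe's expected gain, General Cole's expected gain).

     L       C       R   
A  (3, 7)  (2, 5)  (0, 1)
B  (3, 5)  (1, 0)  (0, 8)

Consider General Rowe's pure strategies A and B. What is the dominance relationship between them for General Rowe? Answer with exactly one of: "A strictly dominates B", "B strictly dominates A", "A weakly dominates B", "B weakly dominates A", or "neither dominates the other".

A weakly dominates B

A's payoffs vs B's, by General Cole's action — L: 3=3, C: 2>1, R: 0=0.
A is at least as good everywhere and strictly better somewhere (tied only at L, R), so A weakly but not strictly dominates B.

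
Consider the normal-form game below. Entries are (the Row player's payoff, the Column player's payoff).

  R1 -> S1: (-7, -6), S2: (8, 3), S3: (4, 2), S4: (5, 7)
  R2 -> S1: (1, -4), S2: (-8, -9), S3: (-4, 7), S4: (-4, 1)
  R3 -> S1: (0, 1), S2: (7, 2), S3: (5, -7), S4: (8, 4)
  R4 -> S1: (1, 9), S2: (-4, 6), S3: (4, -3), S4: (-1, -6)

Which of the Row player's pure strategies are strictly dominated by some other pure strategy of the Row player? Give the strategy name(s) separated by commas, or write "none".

R1: no other strategy beats it everywhere (R2 at S2 (8>-8); R3 at S2 (8>7); R4 at S2 (8>-4)).
R2 is not dominated — it holds its own against R1 at S1 (1>-7); R3 at S1 (1>0); R4 at S1 (1=1).
Nothing dominates R3: R1 at S1 (0>-7); R2 at S2 (7>-8); R4 at S2 (7>-4).
Nothing dominates R4: R1 at S1 (1>-7); R2 at S1 (1=1); R3 at S1 (1>0).

none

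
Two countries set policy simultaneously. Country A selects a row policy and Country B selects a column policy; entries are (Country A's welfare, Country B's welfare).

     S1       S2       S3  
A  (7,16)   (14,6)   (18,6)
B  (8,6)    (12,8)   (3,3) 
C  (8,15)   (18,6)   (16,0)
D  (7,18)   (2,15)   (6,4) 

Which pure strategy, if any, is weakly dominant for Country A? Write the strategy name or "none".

none

A fails to dominate B at S1 (7<8).
B fails to dominate A at S2 (12<14).
C fails to dominate A at S3 (16<18).
D fails to dominate A at S2 (2<14).
No single strategy dominates all the others.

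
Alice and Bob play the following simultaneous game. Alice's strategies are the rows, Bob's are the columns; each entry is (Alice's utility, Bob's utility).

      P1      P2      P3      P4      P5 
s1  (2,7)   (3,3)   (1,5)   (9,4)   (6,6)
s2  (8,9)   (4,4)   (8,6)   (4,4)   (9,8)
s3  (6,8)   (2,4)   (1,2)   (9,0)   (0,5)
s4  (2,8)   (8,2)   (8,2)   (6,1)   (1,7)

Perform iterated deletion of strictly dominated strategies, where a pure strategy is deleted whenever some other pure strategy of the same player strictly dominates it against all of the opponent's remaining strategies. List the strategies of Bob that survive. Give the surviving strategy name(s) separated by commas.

P1

For Bob, P1 strictly dominates P2 on the remaining rows (s1: 7>3, s2: 9>4, s3: 8>4, s4: 8>2); eliminate P2.
Column P3 is eliminated: P1 beats it against every remaining row (s1: 7>5, s2: 9>6, s3: 8>2, s4: 8>2).
For Bob, P1 strictly dominates P4 on the remaining rows (s1: 7>4, s2: 9>4, s3: 8>0, s4: 8>1); eliminate P4.
Row s1 is eliminated: s2 beats it against every remaining column (P1: 8>2, P5: 9>6).
For Alice, s2 strictly dominates s3 on the remaining columns (P1: 8>6, P5: 9>0); eliminate s3.
For Alice, s2 strictly dominates s4 on the remaining columns (P1: 8>2, P5: 9>1); eliminate s4.
Column P5 is eliminated: P1 beats it against every remaining row (s2: 9>8).
Among the remaining strategies, none is strictly dominated by another pure strategy of the same player, so the elimination stops.
Surviving strategies — Alice: {s2}; Bob: {P1}.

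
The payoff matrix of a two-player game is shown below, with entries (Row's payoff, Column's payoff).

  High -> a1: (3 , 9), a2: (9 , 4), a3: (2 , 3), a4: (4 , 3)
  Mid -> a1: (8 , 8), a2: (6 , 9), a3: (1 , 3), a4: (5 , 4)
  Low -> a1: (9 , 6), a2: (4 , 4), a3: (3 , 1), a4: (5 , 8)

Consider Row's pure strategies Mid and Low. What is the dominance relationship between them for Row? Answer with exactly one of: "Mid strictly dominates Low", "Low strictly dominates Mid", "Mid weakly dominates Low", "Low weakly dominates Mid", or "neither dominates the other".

Mid's payoffs vs Low's, by Column's action — a1: 8<9, a2: 6>4, a3: 1<3, a4: 5=5.
Mid does better at a2 but worse at a1, a3; neither strategy dominates the other.

neither dominates the other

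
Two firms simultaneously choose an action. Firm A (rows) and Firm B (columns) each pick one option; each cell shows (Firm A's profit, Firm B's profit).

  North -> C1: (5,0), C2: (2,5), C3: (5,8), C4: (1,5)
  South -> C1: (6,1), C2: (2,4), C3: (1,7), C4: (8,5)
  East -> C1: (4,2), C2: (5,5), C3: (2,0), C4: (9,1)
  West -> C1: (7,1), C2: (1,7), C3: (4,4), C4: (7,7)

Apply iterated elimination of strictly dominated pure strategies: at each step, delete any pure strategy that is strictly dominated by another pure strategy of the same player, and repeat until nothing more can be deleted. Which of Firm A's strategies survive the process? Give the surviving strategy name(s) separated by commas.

For Firm B, C2 strictly dominates C1 on the remaining rows (North: 5>0, South: 4>1, East: 5>2, West: 7>1); eliminate C1.
Firm A's strategy South is strictly dominated by East (C2: 5>2, C3: 2>1, C4: 9>8) and is removed.
Among the remaining strategies, none is strictly dominated by another pure strategy of the same player, so the elimination stops.
Surviving strategies — Firm A: {North, East, West}; Firm B: {C2, C3, C4}.

North, East, West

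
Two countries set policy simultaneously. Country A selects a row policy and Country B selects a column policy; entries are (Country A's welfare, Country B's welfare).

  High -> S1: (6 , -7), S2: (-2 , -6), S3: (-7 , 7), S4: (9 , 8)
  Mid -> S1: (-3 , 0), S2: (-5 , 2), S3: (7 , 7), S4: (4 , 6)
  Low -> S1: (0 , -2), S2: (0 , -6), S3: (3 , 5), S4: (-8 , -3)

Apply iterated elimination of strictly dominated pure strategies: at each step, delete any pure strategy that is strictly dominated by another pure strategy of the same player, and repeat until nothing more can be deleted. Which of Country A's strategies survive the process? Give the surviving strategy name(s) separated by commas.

Column S1 is eliminated: S3 beats it against every remaining row (High: 7>-7, Mid: 7>0, Low: 5>-2).
For Country B, S3 strictly dominates S2 on the remaining rows (High: 7>-6, Mid: 7>2, Low: 5>-6); eliminate S2.
Country A's strategy Low is strictly dominated by Mid (S3: 7>3, S4: 4>-8) and is removed.
Among the remaining strategies, none is strictly dominated by another pure strategy of the same player, so the elimination stops.
Surviving strategies — Country A: {High, Mid}; Country B: {S3, S4}.

High, Mid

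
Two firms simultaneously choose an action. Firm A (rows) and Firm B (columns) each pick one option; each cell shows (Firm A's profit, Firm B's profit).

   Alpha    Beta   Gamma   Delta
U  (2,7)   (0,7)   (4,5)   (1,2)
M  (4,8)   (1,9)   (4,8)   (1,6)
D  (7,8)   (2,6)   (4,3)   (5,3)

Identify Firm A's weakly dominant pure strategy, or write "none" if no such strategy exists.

D vs U: Alpha: 7>2, Beta: 2>0, Gamma: 4=4, Delta: 5>1.
D vs M: Alpha: 7>4, Beta: 2>1, Gamma: 4=4, Delta: 5>1.
D is at least as good as every other strategy against every opponent action, so it is weakly dominant.

D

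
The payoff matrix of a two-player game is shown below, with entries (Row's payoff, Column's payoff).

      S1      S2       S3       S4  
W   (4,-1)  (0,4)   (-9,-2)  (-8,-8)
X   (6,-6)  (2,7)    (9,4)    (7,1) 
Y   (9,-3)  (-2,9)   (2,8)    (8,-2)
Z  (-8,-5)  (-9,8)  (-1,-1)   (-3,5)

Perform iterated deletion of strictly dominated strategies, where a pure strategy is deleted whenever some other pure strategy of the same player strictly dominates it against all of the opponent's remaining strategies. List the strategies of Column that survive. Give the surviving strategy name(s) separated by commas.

Row W is eliminated: X beats it against every remaining column (S1: 6>4, S2: 2>0, S3: 9>-9, S4: 7>-8).
Row Z is eliminated: X beats it against every remaining column (S1: 6>-8, S2: 2>-9, S3: 9>-1, S4: 7>-3).
Column's strategy S1 is strictly dominated by S2 (X: 7>-6, Y: 9>-3) and is removed.
Column S3 is eliminated: S2 beats it against every remaining row (X: 7>4, Y: 9>8).
For Column, S2 strictly dominates S4 on the remaining rows (X: 7>1, Y: 9>-2); eliminate S4.
Row Y is eliminated: X beats it against every remaining column (S2: 2>-2).
Among the remaining strategies, none is strictly dominated by another pure strategy of the same player, so the elimination stops.
Surviving strategies — Row: {X}; Column: {S2}.

S2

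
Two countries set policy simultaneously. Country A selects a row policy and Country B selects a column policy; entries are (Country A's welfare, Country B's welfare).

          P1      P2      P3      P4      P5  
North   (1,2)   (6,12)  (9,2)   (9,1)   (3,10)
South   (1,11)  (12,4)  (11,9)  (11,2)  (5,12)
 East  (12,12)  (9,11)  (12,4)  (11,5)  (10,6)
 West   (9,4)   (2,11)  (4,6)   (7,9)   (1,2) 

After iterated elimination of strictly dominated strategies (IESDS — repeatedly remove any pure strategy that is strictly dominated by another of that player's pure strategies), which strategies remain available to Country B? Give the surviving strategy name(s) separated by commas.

P1

Country A's strategy North is strictly dominated by East (P1: 12>1, P2: 9>6, P3: 12>9, P4: 11>9, P5: 10>3) and is removed.
Country A's strategy West is strictly dominated by East (P1: 12>9, P2: 9>2, P3: 12>4, P4: 11>7, P5: 10>1) and is removed.
Country B's strategy P2 is strictly dominated by P1 (South: 11>4, East: 12>11) and is removed.
Column P3 is eliminated: P1 beats it against every remaining row (South: 11>9, East: 12>4).
Country B's strategy P4 is strictly dominated by P1 (South: 11>2, East: 12>5) and is removed.
Country A's strategy South is strictly dominated by East (P1: 12>1, P5: 10>5) and is removed.
Column P5 is eliminated: P1 beats it against every remaining row (East: 12>6).
Among the remaining strategies, none is strictly dominated by another pure strategy of the same player, so the elimination stops.
Surviving strategies — Country A: {East}; Country B: {P1}.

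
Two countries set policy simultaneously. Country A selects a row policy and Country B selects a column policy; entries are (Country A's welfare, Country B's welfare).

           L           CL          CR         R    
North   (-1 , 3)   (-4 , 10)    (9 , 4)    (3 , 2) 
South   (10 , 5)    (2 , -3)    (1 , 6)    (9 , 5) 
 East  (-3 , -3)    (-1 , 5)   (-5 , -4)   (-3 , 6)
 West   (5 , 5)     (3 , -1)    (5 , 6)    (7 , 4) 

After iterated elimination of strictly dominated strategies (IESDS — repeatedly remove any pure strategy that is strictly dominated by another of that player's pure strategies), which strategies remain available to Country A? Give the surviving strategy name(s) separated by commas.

Country A's strategy East is strictly dominated by South (L: 10>-3, CL: 2>-1, CR: 1>-5, R: 9>-3) and is removed.
Column L is eliminated: CR beats it against every remaining row (North: 4>3, South: 6>5, West: 6>5).
Country B's strategy R is strictly dominated by CR (North: 4>2, South: 6>5, West: 6>4) and is removed.
Country A's strategy South is strictly dominated by West (CL: 3>2, CR: 5>1) and is removed.
Among the remaining strategies, none is strictly dominated by another pure strategy of the same player, so the elimination stops.
Surviving strategies — Country A: {North, West}; Country B: {CL, CR}.

North, West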